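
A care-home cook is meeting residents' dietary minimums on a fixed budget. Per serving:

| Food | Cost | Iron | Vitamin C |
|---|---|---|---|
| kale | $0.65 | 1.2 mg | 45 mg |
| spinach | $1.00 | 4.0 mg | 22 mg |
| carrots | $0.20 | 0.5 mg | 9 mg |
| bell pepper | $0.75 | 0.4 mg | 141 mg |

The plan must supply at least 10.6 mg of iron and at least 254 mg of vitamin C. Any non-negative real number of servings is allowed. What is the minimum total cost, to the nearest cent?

$3.57

A basic optimal solution has at most two foods positive. Try each food alone and each pair with both targets met exactly.
kale only: max(10.6/1.2, 254/45) = 8.833 servings → $5.74.
spinach only: max(10.6/4.0, 254/22) = 11.55 servings → $11.55.
carrots only: max(10.6/0.5, 254/9) = 28.22 servings → $5.64.
bell pepper only: max(10.6/0.4, 254/141) = 26.5 servings → $19.88.
kale + spinach with both tight: 5.096 servings and 1.121 servings → $4.43.
kale + carrots with both tight: 2.701 servings and 14.72 servings → $4.70.
kale + bell pepper: intersection lies outside the first quadrant.
spinach + carrots: intersection lies outside the first quadrant.
spinach + bell pepper with both tight: 2.509 servings and 1.41 servings → $3.57.
carrots + bell pepper with both tight: 20.82 servings and 0.4723 servings → $4.52.
The minimum over all feasible corners is $3.57.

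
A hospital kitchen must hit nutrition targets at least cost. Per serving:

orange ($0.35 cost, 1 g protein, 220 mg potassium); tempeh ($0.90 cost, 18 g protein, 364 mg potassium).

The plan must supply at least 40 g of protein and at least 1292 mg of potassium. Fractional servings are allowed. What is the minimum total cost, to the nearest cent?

$2.73

Two binding constraints pin down two serving amounts, so the optimal mix uses at most two foods. The candidates are each food alone (scaled to the tighter of protein/potassium) and each pair with both constraints tight.
orange only: max(40/1, 1292/220) = 40 servings → $14.00.
tempeh only: max(40/18, 1292/364) = 3.549 servings → $3.19.
orange + tempeh with both tight: 2.418 servings and 2.088 servings → $2.73.
So the least-cost plan costs $2.73.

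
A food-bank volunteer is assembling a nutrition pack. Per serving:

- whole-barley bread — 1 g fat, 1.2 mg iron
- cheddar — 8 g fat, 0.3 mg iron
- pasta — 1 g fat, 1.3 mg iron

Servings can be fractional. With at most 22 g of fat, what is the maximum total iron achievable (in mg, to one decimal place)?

Iron per g fat: pasta 1.3, whole-barley bread 1.2, cheddar 0.0375.
With no serving limits, spend the whole fat allowance on pasta: 22 g / 1 g × 1.3 mg = 28.6 mg.

28.6 mg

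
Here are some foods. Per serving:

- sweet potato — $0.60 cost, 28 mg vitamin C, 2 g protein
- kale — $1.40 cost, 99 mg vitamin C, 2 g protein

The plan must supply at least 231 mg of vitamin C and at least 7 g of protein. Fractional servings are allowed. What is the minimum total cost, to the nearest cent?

$3.60

At the optimum either one food covers both requirements or two foods hit both targets exactly; no other combination can be cheaper.
sweet potato only: max(231/28, 7/2) = 8.25 servings → $4.95.
kale only: max(231/99, 7/2) = 3.5 servings → $4.90.
sweet potato + kale with both tight: 1.627 servings and 1.873 servings → $3.60.
Cheapest feasible corner: $3.60.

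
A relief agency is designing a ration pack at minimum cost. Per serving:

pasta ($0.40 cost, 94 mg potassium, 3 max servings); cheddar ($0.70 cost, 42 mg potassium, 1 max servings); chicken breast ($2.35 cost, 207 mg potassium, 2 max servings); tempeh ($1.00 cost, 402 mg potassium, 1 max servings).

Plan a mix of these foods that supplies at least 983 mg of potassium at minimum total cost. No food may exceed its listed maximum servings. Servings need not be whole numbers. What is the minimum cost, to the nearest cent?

$5.59

Cost per mg of potassium: tempeh $0.0025, pasta $0.0043, chicken breast $0.0114, cheddar $0.0167.
Take 1 serving of tempeh: +402.0 mg potassium for $1.00 (total $1.00, still need 581.0 mg).
Take 3 servings of pasta: +282.0 mg potassium for $1.20 (total $2.20, still need 299.0 mg).
Take 1.444 servings of chicken breast: +299.0 mg potassium for $3.39 (total $5.59, still need 0.0 mg).
Greedy by cheapest-per-mg is optimal for a single linear constraint, so the minimum cost is $5.59.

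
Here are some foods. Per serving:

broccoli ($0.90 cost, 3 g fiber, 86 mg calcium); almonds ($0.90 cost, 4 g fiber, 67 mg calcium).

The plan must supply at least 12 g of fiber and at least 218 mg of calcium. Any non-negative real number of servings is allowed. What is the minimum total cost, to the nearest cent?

$2.81

A basic optimal solution has at most two foods positive. Try each food alone and each pair with both targets met exactly.
broccoli only: max(12/3, 218/86) = 4 servings → $3.60.
almonds only: max(12/4, 218/67) = 3.254 servings → $2.93.
broccoli + almonds with both tight: 0.4755 servings and 2.643 servings → $2.81.
So the least-cost plan costs $2.81.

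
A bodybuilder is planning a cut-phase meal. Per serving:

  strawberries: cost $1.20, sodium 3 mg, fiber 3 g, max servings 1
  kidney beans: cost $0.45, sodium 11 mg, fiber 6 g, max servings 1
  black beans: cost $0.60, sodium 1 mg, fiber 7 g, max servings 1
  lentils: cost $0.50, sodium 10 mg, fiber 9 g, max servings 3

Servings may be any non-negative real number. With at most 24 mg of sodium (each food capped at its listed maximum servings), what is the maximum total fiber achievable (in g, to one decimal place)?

Fiber per mg sodium: black beans 7, strawberries 1, lentils 0.9, kidney beans 0.5455.
Take 1 serving of black beans: uses 1 mg sodium, +7.0 g fiber (running total 7.0 g).
Take 1 serving of strawberries: uses 3 mg sodium, +3.0 g fiber (running total 10.0 g).
Take 2 servings of lentils: uses 20 mg sodium, +18.0 g fiber (running total 28.0 g).
Greedy by best ratio exhausts the sodium allowance optimally: 28.0 g.

28.0 g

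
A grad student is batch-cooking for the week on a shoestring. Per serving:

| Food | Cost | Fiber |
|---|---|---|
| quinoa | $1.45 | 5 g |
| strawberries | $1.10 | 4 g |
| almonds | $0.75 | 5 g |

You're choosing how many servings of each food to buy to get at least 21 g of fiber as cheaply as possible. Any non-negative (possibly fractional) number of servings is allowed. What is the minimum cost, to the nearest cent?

Cost per g of fiber: almonds $0.1500, strawberries $0.2750, quinoa $0.2900.
With no serving limits, use only almonds: 21 g / 5 g = 4.2 servings × $0.75 = $3.15.

$3.15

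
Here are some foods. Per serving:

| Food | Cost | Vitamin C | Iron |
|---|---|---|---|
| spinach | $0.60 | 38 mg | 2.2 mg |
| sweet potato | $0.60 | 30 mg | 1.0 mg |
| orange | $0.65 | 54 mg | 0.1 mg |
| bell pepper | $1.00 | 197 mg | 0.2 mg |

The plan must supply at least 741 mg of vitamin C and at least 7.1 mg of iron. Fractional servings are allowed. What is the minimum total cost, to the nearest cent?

A basic optimal solution has at most two foods positive. Try each food alone and each pair with both targets met exactly.
spinach only: max(741/38, 7.1/2.2) = 19.5 servings → $11.70.
sweet potato only: max(741/30, 7.1/1.0) = 24.7 servings → $14.82.
orange only: max(741/54, 7.1/0.1) = 71 servings → $46.15.
bell pepper only: max(741/197, 7.1/0.2) = 35.5 servings → $35.50.
spinach + sweet potato: intersection lies outside the first quadrant.
spinach + orange with both tight: 2.69 servings and 11.83 servings → $9.30.
spinach + bell pepper with both tight: 2.937 servings and 3.195 servings → $4.96.
sweet potato + orange with both tight: 6.065 servings and 10.35 servings → $10.37.
sweet potato + bell pepper with both tight: 6.547 servings and 2.764 servings → $6.69.
orange + bell pepper with both targets exact would need a negative amount; discard.
Cheapest feasible corner: $4.96.

$4.96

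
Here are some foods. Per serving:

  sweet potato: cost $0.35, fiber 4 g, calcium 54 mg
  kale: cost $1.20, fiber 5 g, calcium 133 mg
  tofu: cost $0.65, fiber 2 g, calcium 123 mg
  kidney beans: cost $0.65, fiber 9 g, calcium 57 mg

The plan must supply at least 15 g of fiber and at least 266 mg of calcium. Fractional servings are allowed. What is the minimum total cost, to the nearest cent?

$1.63

Minimising a linear cost over {fiber ≥ 15, calcium ≥ 266, servings ≥ 0} — the optimum is at a vertex, using one or two foods.
sweet potato only: max(15/4, 266/54) = 4.926 servings → $1.72.
kale only: max(15/5, 266/133) = 3 servings → $3.60.
tofu only: max(15/2, 266/123) = 7.5 servings → $4.88.
kidney beans only: max(15/9, 266/57) = 4.667 servings → $3.03.
sweet potato + kale with both tight: 2.538 servings and 0.9695 servings → $2.05.
sweet potato + tofu with both tight: 3.419 servings and 0.6615 servings → $1.63.
sweet potato + kidney beans with both targets exact would need a negative amount; discard.
kale + tofu with both targets exact would need a negative amount; discard.
kale + kidney beans with both tight: 1.688 servings and 0.7292 servings → $2.50.
tofu + kidney beans with both tight: 1.55 servings and 1.322 servings → $1.87.
So the least-cost plan costs $1.63.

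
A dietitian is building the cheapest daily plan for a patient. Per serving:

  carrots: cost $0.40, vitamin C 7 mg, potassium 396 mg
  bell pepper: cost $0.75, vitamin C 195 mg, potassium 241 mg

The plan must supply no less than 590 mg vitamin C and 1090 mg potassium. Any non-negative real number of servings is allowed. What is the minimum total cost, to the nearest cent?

For a min-cost LP with two ≥-constraints, a basic feasible solution has at most two positive variables.
carrots only: max(590/7, 1090/396) = 84.29 servings → $33.71.
bell pepper only: max(590/195, 1090/241) = 4.523 servings → $3.39.
carrots + bell pepper with both tight: 0.9315 servings and 2.992 servings → $2.62.
Cheapest feasible corner: $2.62.

$2.62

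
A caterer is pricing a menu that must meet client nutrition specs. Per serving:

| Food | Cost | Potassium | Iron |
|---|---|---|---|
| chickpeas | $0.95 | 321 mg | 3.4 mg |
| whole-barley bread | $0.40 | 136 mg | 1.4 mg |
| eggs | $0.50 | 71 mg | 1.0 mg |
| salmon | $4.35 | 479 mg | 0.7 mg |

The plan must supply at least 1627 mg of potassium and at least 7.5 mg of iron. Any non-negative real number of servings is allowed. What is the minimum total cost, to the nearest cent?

With two linear requirements the optimum uses one or two foods; enumerate the corners.
chickpeas only: max(1627/321, 7.5/3.4) = 5.069 servings → $4.82.
whole-barley bread only: max(1627/136, 7.5/1.4) = 11.96 servings → $4.79.
eggs only: max(1627/71, 7.5/1.0) = 22.92 servings → $11.46.
salmon only: max(1627/479, 7.5/0.7) = 10.71 servings → $46.61.
chickpeas + whole-barley bread: intersection lies outside the first quadrant.
chickpeas + eggs with both targets exact would need a negative amount; discard.
chickpeas + salmon with both tight: 1.748 servings and 2.225 servings → $11.34.
whole-barley bread + eggs: intersection lies outside the first quadrant.
whole-barley bread + salmon with both tight: 4.264 servings and 2.186 servings → $11.21.
eggs + salmon with both tight: 5.715 servings and 2.549 servings → $13.95.
The minimum over all feasible corners is $4.79.

$4.79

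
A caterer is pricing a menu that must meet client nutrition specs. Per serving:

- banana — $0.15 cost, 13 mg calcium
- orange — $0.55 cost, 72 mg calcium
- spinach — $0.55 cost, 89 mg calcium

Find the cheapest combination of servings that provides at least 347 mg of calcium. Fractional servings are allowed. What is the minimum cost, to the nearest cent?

Cost per mg of calcium: spinach $0.0062, orange $0.0076, banana $0.0115.
With no serving limits, use only spinach: 347 mg / 89 mg = 3.899 servings × $0.55 = $2.14.

$2.14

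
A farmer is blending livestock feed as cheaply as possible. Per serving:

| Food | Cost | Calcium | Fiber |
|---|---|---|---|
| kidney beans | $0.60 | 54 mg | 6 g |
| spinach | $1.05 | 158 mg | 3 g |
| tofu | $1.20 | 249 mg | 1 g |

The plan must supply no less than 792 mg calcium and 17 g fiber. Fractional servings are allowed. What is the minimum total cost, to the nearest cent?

$4.63

kidney beans only: max(792/54, 17/6) = 14.67 servings → $8.80.
spinach only: max(792/158, 17/3) = 5.667 servings → $5.95.
tofu only: max(792/249, 17/1) = 17 servings → $20.40.
kidney beans + spinach with both tight: 0.3944 servings and 4.878 servings → $5.36.
kidney beans + tofu with both tight: 2.39 servings and 2.663 servings → $4.63.
spinach + tofu with both targets exact would need a negative amount; discard.
The minimum over all feasible corners is $4.63.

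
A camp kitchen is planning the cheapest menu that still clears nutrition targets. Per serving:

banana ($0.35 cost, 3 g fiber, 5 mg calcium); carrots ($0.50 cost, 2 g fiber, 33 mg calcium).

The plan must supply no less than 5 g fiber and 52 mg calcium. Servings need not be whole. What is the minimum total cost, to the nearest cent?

For a min-cost LP with two ≥-constraints, a basic feasible solution has at most two positive variables.
banana only: max(5/3, 52/5) = 10.4 servings → $3.64.
carrots only: max(5/2, 52/33) = 2.5 servings → $1.25.
banana + carrots with both tight: 0.6854 servings and 1.472 servings → $0.98.
So the least-cost plan costs $0.98.

$0.98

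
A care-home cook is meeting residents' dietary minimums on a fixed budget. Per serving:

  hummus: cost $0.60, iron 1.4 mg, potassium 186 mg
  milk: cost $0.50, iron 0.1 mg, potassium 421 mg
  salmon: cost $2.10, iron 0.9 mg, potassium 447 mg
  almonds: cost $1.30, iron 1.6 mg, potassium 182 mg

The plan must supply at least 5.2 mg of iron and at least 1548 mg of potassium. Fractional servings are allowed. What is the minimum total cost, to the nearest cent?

$3.19

Check every corner: each single food scaled to meet both minima, and each pair solved so both constraints bind.
hummus only: max(5.2/1.4, 1548/186) = 8.323 servings → $4.99.
milk only: max(5.2/0.1, 1548/421) = 52 servings → $26.00.
salmon only: max(5.2/0.9, 1548/447) = 5.778 servings → $12.13.
almonds only: max(5.2/1.6, 1548/182) = 8.505 servings → $11.06.
hummus + milk with both tight: 3.564 servings and 2.102 servings → $3.19.
hummus + salmon with both tight: 2.031 servings and 2.618 servings → $6.72.
hummus + almonds: intersection lies outside the first quadrant.
milk + salmon: intersection lies outside the first quadrant.
milk + almonds with both tight: 2.335 servings and 3.104 servings → $5.20.
salmon + almonds with both tight: 2.775 servings and 1.689 servings → $8.02.
The minimum over all feasible corners is $3.19.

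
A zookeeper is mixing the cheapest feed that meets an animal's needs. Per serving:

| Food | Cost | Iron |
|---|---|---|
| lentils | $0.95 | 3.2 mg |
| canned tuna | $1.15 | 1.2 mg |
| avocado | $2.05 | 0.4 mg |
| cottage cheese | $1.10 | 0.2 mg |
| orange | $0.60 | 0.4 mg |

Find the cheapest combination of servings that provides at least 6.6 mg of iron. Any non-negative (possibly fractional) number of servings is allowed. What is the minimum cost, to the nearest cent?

$1.96

Cost per mg of iron: lentils $0.2969, canned tuna $0.9583, orange $1.5000, avocado $5.1250, cottage cheese $5.5000.
With no serving limits, use only lentils: 6.6 mg / 3.2 mg = 2.062 servings × $0.95 = $1.96.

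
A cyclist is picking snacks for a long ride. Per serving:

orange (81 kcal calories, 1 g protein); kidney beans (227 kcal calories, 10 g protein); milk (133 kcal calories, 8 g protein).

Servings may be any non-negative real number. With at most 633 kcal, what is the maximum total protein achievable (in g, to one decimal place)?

38.1 g

Protein per kcal: milk 0.06015, kidney beans 0.04405, orange 0.01235.
With no serving limits, spend the whole calories allowance on milk: 633 kcal / 133 kcal × 8 g = 38.1 g.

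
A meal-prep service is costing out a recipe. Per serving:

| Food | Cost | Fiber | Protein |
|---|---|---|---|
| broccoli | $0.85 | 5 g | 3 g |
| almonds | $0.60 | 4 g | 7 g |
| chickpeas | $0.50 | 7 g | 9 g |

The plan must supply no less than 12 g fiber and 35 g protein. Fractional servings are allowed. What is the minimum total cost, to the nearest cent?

An LP optimum is at a vertex; with two nutrient constraints at most two foods are used. Check each candidate.
broccoli only: max(12/5, 35/3) = 11.67 servings → $9.92.
almonds only: max(12/4, 35/7) = 5 servings → $3.00.
chickpeas only: max(12/7, 35/9) = 3.889 servings → $1.94.
broccoli + almonds with both targets exact would need a negative amount; discard.
broccoli + chickpeas with both targets exact would need a negative amount; discard.
almonds + chickpeas with both targets exact would need a negative amount; discard.
So the least-cost plan costs $1.94.

$1.94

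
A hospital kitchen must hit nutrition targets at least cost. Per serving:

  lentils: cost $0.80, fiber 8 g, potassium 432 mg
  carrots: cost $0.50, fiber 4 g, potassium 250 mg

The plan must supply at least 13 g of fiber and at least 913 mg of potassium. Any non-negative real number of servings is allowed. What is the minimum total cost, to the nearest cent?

$1.69

lentils only: max(13/8, 913/432) = 2.113 servings → $1.69.
carrots only: max(13/4, 913/250) = 3.652 servings → $1.83.
lentils + carrots with both targets exact would need a negative amount; discard.
Cheapest feasible corner: $1.69.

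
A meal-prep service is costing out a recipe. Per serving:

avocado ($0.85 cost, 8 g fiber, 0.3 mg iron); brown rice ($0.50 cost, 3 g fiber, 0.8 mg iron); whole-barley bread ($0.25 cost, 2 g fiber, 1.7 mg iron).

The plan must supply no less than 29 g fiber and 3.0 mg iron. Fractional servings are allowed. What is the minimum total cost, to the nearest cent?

Minimising a linear cost over {fiber ≥ 29, iron ≥ 3.0, servings ≥ 0} — the optimum is at a vertex, using one or two foods.
avocado only: max(29/8, 3.0/0.3) = 10 servings → $8.50.
brown rice only: max(29/3, 3.0/0.8) = 9.667 servings → $4.83.
whole-barley bread only: max(29/2, 3.0/1.7) = 14.5 servings → $3.62.
avocado + brown rice with both tight: 2.582 servings and 2.782 servings → $3.59.
avocado + whole-barley bread with both tight: 3.331 servings and 1.177 servings → $3.13.
brown rice + whole-barley bread: the both-tight solution has a negative serving — not a feasible corner.
The minimum over all feasible corners is $3.13.

$3.13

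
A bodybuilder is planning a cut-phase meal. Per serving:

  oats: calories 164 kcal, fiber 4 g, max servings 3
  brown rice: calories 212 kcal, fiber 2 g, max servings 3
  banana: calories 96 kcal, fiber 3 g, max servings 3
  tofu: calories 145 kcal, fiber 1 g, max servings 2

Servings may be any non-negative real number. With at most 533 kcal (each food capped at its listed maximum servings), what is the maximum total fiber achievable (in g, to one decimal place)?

15.0 g

Fiber per kcal: banana 0.03125, oats 0.02439, brown rice 0.009434, tofu 0.006897.
Take 3 servings of banana: uses 288 kcal, +9.0 g fiber (running total 9.0 g).
Take 1.494 servings of oats: uses 245 kcal, +6.0 g fiber (running total 15.0 g).
Filling greedily by fiber-per-kcal is optimal for one linear limit, giving 15.0 g.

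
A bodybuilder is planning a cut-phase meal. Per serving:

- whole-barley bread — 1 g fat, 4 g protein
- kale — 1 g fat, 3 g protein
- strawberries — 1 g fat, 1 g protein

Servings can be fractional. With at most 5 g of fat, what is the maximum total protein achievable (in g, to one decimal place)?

Protein per g fat: whole-barley bread 4, kale 3, strawberries 1.
With no serving limits, spend the whole fat allowance on whole-barley bread: 5 g / 1 g × 4 g = 20.0 g.

20.0 g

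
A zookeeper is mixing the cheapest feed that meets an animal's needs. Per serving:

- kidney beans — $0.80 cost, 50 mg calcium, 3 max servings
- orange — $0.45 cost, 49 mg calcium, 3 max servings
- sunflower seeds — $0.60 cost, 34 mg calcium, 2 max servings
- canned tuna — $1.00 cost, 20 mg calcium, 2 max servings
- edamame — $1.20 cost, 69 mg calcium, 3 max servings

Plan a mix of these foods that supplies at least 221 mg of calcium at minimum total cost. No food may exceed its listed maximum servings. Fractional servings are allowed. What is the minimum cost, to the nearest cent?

Cost per mg of calcium: orange $0.0092, kidney beans $0.0160, edamame $0.0174, sunflower seeds $0.0176, canned tuna $0.0500.
Take 3 servings of orange: +147.0 mg calcium for $1.35 (total $1.35, still need 74.0 mg).
Take 1.48 servings of kidney beans: +74.0 mg calcium for $1.18 (total $2.53, still need 0.0 mg).
Greedy by cheapest-per-mg is optimal for a single linear constraint, so the minimum cost is $2.53.

$2.53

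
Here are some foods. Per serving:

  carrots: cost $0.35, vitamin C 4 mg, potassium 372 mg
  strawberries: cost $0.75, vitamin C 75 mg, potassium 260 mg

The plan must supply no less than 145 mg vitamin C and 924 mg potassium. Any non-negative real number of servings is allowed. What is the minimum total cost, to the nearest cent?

$1.81

An LP optimum is at a vertex; with two nutrient constraints at most two foods are used. Check each candidate.
carrots only: max(145/4, 924/372) = 36.25 servings → $12.69.
strawberries only: max(145/75, 924/260) = 3.554 servings → $2.67.
carrots + strawberries with both tight: 1.176 servings and 1.871 servings → $1.81.
Cheapest feasible corner: $1.81.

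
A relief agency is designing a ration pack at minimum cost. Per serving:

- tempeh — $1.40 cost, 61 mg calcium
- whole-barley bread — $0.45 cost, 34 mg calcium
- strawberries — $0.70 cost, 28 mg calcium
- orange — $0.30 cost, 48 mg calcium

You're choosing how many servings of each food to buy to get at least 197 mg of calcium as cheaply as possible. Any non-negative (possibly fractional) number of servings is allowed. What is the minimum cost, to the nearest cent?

$1.23

Cost per mg of calcium: orange $0.0063, whole-barley bread $0.0132, tempeh $0.0230, strawberries $0.0250.
With no serving limits, use only orange: 197 mg / 48 mg = 4.104 servings × $0.30 = $1.23.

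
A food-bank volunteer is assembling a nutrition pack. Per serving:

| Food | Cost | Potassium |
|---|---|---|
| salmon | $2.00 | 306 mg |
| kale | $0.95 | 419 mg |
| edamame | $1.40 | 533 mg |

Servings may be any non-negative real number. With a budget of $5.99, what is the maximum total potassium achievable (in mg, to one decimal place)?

2641.9 mg

Potassium per dollar: kale 441.1, edamame 380.7, salmon 153.
With no serving limits, spend the whole cost allowance on kale: $5.99 / $0.95 × 419 mg = 2641.9 mg.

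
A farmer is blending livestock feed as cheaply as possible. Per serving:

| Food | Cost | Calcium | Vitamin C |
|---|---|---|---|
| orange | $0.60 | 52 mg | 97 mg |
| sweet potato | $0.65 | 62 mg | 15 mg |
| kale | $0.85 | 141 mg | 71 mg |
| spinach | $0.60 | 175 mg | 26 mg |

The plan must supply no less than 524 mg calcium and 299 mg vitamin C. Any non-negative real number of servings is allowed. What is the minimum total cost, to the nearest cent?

$2.84

At the optimum either one food covers both requirements or two foods hit both targets exactly; no other combination can be cheaper.
orange only: max(524/52, 299/97) = 10.08 servings → $6.05.
sweet potato only: max(524/62, 299/15) = 19.93 servings → $12.96.
kale only: max(524/141, 299/71) = 4.211 servings → $3.58.
spinach only: max(524/175, 299/26) = 11.5 servings → $6.90.
orange + sweet potato with both tight: 2.04 servings and 6.741 servings → $5.61.
orange + kale with both tight: 0.4962 servings and 3.533 servings → $3.30.
orange + spinach with both tight: 2.477 servings and 2.258 servings → $2.84.
sweet potato + kale: the both-tight solution has a negative serving — not a feasible corner.
sweet potato + spinach with both targets exact would need a negative amount; discard.
kale + spinach: intersection lies outside the first quadrant.
So the least-cost plan costs $2.84.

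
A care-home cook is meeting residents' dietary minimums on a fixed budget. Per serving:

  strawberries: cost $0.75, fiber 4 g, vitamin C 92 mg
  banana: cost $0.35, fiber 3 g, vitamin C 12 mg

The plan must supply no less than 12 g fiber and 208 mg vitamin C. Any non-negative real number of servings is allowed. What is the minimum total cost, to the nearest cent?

$2.00

A basic optimal solution has at most two foods positive. Try each food alone and each pair with both targets met exactly.
strawberries only: max(12/4, 208/92) = 3 servings → $2.25.
banana only: max(12/3, 208/12) = 17.33 servings → $6.07.
strawberries + banana with both tight: 2.105 servings and 1.193 servings → $2.00.
So the least-cost plan costs $2.00.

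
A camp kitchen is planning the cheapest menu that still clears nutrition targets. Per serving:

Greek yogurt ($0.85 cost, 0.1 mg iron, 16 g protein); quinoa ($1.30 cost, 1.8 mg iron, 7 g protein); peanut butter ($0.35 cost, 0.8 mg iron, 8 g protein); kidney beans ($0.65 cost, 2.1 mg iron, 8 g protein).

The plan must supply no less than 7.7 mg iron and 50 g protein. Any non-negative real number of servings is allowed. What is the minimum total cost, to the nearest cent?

$2.81

Check every corner: each single food scaled to meet both minima, and each pair solved so both constraints bind.
Greek yogurt only: max(7.7/0.1, 50/16) = 77 servings → $65.45.
quinoa only: max(7.7/1.8, 50/7) = 7.143 servings → $9.29.
peanut butter only: max(7.7/0.8, 50/8) = 9.625 servings → $3.37.
kidney beans only: max(7.7/2.1, 50/8) = 6.25 servings → $4.06.
Greek yogurt + quinoa with both tight: 1.285 servings and 4.206 servings → $6.56.
Greek yogurt + peanut butter with both targets exact would need a negative amount; discard.
Greek yogurt + kidney beans with both tight: 1.323 servings and 3.604 servings → $3.47.
quinoa + peanut butter with both tight: 2.455 servings and 4.102 servings → $4.63.
quinoa + kidney beans: the both-tight solution has a negative serving — not a feasible corner.
peanut butter + kidney beans with both tight: 4.173 servings and 2.077 servings → $2.81.
Cheapest feasible corner: $2.81.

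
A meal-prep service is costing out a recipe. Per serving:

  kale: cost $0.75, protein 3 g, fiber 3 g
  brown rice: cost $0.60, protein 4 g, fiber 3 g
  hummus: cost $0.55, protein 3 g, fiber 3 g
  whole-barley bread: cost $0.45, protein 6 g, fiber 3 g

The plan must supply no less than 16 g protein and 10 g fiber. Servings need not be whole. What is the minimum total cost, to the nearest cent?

A basic optimal solution has at most two foods positive. Try each food alone and each pair with both targets met exactly.
kale only: max(16/3, 10/3) = 5.333 servings → $4.00.
brown rice only: max(16/4, 10/3) = 4 servings → $2.40.
hummus only: max(16/3, 10/3) = 5.333 servings → $2.93.
whole-barley bread only: max(16/6, 10/3) = 3.333 servings → $1.50.
kale + brown rice with both targets exact would need a negative amount; discard.
kale + hummus (both tight): parallel constraints — no distinct corner.
kale + whole-barley bread with both tight: 1.333 servings and 2 servings → $1.90.
brown rice + hummus: intersection lies outside the first quadrant.
brown rice + whole-barley bread with both tight: 2 servings and 1.333 servings → $1.80.
hummus + whole-barley bread with both tight: 1.333 servings and 2 servings → $1.63.
So the least-cost plan costs $1.50.

$1.50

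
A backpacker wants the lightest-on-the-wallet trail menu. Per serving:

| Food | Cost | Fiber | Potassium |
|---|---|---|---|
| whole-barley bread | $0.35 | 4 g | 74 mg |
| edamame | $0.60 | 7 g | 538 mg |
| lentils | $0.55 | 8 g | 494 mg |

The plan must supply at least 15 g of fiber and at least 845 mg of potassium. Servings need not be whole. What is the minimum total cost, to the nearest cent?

$1.03

Two binding constraints pin down two serving amounts, so the optimal mix uses at most two foods. The candidates are each food alone (scaled to the tighter of fiber/potassium) and each pair with both constraints tight.
whole-barley bread only: max(15/4, 845/74) = 11.42 servings → $4.00.
edamame only: max(15/7, 845/538) = 2.143 servings → $1.29.
lentils only: max(15/8, 845/494) = 1.875 servings → $1.03.
whole-barley bread + edamame with both tight: 1.319 servings and 1.389 servings → $1.30.
whole-barley bread + lentils with both tight: 0.4697 servings and 1.64 servings → $1.07.
edamame + lentils: intersection lies outside the first quadrant.
The minimum over all feasible corners is $1.03.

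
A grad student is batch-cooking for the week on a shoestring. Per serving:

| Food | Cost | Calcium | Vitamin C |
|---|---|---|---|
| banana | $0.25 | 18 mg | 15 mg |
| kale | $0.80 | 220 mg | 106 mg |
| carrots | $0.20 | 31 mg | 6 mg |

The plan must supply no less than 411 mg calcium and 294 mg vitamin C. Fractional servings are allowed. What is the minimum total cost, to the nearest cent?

$2.22

A basic optimal solution has at most two foods positive. Try each food alone and each pair with both targets met exactly.
banana only: max(411/18, 294/15) = 22.83 servings → $5.71.
kale only: max(411/220, 294/106) = 2.774 servings → $2.22.
carrots only: max(411/31, 294/6) = 49 servings → $9.80.
banana + kale with both tight: 15.17 servings and 0.6272 servings → $4.29.
banana + carrots with both tight: 18.62 servings and 2.445 servings → $5.14.
kale + carrots with both targets exact would need a negative amount; discard.
So the least-cost plan costs $2.22.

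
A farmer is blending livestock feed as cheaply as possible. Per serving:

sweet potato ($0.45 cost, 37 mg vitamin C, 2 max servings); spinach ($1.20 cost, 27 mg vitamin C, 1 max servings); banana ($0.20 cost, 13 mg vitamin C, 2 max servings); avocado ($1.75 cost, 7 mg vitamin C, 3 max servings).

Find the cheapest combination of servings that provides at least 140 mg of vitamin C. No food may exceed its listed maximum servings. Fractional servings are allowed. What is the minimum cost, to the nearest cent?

$5.75

Cost per mg of vitamin C: sweet potato $0.0122, banana $0.0154, spinach $0.0444, avocado $0.2500.
Take 2 servings of sweet potato: +74.0 mg vitamin C for $0.90 (total $0.90, still need 66.0 mg).
Take 2 servings of banana: +26.0 mg vitamin C for $0.40 (total $1.30, still need 40.0 mg).
Take 1 serving of spinach: +27.0 mg vitamin C for $1.20 (total $2.50, still need 13.0 mg).
Take 1.857 servings of avocado: +13.0 mg vitamin C for $3.25 (total $5.75, still need 0.0 mg).
Filling from the cheapest source first is optimal under one linear minimum: $5.75.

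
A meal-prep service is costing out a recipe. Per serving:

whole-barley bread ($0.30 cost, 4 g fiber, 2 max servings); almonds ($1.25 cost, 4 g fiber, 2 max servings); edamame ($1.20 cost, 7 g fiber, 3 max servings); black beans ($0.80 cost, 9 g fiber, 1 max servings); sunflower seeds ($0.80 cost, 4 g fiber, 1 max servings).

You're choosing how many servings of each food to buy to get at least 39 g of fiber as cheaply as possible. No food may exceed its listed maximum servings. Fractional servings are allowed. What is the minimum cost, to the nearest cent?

$5.20

Cost per g of fiber: whole-barley bread $0.0750, black beans $0.0889, edamame $0.1714, sunflower seeds $0.2000, almonds $0.3125.
Take 2 servings of whole-barley bread: +8.0 g fiber for $0.60 (total $0.60, still need 31.0 g).
Take 1 serving of black beans: +9.0 g fiber for $0.80 (total $1.40, still need 22.0 g).
Take 3 servings of edamame: +21.0 g fiber for $3.60 (total $5.00, still need 1.0 g).
Take 0.25 servings of sunflower seeds: +1.0 g fiber for $0.20 (total $5.20, still need 0.0 g).
Filling from the cheapest source first is optimal under one linear minimum: $5.20.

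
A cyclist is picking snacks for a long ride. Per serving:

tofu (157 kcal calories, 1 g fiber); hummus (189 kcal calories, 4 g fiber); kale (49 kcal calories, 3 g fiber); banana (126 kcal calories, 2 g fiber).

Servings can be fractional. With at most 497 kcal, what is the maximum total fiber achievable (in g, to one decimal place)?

Fiber per kcal: kale 0.06122, hummus 0.02116, banana 0.01587, tofu 0.006369.
With no serving limits, spend the whole calories allowance on kale: 497 kcal / 49 kcal × 3 g = 30.4 g.

30.4 g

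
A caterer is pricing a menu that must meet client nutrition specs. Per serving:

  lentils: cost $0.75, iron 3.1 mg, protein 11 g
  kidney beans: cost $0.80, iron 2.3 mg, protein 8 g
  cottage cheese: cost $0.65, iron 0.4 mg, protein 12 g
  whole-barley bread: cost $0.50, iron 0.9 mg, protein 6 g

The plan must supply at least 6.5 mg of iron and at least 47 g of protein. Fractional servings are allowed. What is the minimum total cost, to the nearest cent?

An LP optimum is at a vertex; with two nutrient constraints at most two foods are used. Check each candidate.
lentils only: max(6.5/3.1, 47/11) = 4.273 servings → $3.20.
kidney beans only: max(6.5/2.3, 47/8) = 5.875 servings → $4.70.
cottage cheese only: max(6.5/0.4, 47/12) = 16.25 servings → $10.56.
whole-barley bread only: max(6.5/0.9, 47/6) = 7.833 servings → $3.92.
lentils + kidney beans with both targets exact would need a negative amount; discard.
lentils + cottage cheese with both tight: 1.805 servings and 2.262 servings → $2.82.
lentils + whole-barley bread with both targets exact would need a negative amount; discard.
kidney beans + cottage cheese with both tight: 2.426 servings and 2.299 servings → $3.44.
kidney beans + whole-barley bread with both targets exact would need a negative amount; discard.
cottage cheese + whole-barley bread with both tight: 0.3929 servings and 7.048 servings → $3.78.
The minimum over all feasible corners is $2.82.

$2.82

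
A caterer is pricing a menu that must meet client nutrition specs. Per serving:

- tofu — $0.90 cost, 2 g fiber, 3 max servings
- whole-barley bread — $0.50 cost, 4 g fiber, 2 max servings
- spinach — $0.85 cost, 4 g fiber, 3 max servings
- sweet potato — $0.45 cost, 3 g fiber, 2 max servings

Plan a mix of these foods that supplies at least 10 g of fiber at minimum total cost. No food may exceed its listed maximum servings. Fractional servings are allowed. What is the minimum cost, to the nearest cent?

Cost per g of fiber: whole-barley bread $0.1250, sweet potato $0.1500, spinach $0.2125, tofu $0.4500.
Take 2 servings of whole-barley bread: +8.0 g fiber for $1.00 (total $1.00, still need 2.0 g).
Take 0.6667 servings of sweet potato: +2.0 g fiber for $0.30 (total $1.30, still need 0.0 g).
Greedy by cheapest-per-g is optimal for a single linear constraint, so the minimum cost is $1.30.

$1.30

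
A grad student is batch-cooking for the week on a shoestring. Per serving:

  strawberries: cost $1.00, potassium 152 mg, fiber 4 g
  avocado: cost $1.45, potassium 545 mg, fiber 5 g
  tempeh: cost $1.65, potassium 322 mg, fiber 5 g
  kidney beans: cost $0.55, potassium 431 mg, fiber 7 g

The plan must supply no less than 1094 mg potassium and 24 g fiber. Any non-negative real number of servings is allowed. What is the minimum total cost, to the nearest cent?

$1.89

strawberries only: max(1094/152, 24/4) = 7.197 servings → $7.20.
avocado only: max(1094/545, 24/5) = 4.8 servings → $6.96.
tempeh only: max(1094/322, 24/5) = 4.8 servings → $7.92.
kidney beans only: max(1094/431, 24/7) = 3.429 servings → $1.89.
strawberries + avocado with both tight: 5.359 servings and 0.5127 servings → $6.10.
strawberries + tempeh with both tight: 4.277 servings and 1.379 servings → $6.55.
strawberries + kidney beans with both tight: 4.07 servings and 1.103 servings → $4.68.
avocado + tempeh with both targets exact would need a negative amount; discard.
avocado + kidney beans: intersection lies outside the first quadrant.
tempeh + kidney beans: intersection lies outside the first quadrant.
The minimum over all feasible corners is $1.89.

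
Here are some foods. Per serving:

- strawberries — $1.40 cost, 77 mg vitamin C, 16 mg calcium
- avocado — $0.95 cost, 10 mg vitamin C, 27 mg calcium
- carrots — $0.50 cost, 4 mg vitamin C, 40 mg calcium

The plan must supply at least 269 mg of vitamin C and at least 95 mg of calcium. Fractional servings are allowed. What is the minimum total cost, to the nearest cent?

For a min-cost LP with two ≥-constraints, a basic feasible solution has at most two positive variables.
strawberries only: max(269/77, 95/16) = 5.938 servings → $8.31.
avocado only: max(269/10, 95/27) = 26.9 servings → $25.55.
carrots only: max(269/4, 95/40) = 67.25 servings → $33.62.
strawberries + avocado with both tight: 3.29 servings and 1.569 servings → $6.10.
strawberries + carrots with both tight: 3.442 servings and 0.9983 servings → $5.32.
avocado + carrots with both targets exact would need a negative amount; discard.
So the least-cost plan costs $5.32.

$5.32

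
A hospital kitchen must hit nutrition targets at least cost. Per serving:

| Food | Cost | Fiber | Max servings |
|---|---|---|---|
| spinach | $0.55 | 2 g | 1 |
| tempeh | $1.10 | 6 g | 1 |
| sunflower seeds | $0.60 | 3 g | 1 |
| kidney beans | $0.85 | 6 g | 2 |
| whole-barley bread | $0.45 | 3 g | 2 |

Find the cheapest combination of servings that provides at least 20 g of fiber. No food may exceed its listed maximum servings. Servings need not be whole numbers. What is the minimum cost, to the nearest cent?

Cost per g of fiber: kidney beans $0.1417, whole-barley bread $0.1500, tempeh $0.1833, sunflower seeds $0.2000, spinach $0.2750.
Take 2 servings of kidney beans: +12.0 g fiber for $1.70 (total $1.70, still need 8.0 g).
Take 2 servings of whole-barley bread: +6.0 g fiber for $0.90 (total $2.60, still need 2.0 g).
Take 0.3333 servings of tempeh: +2.0 g fiber for $0.37 (total $2.97, still need 0.0 g).
Greedy by cheapest-per-g is optimal for a single linear constraint, so the minimum cost is $2.97.

$2.97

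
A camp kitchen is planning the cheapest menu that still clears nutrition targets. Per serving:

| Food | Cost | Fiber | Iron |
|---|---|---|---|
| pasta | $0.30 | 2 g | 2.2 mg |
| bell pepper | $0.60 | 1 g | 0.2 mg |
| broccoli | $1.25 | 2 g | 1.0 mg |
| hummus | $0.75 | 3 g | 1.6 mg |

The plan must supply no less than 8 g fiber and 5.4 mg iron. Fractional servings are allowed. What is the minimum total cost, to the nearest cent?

An LP optimum is at a vertex; with two nutrient constraints at most two foods are used. Check each candidate.
pasta only: max(8/2, 5.4/2.2) = 4 servings → $1.20.
bell pepper only: max(8/1, 5.4/0.2) = 27 servings → $16.20.
broccoli only: max(8/2, 5.4/1.0) = 5.4 servings → $6.75.
hummus only: max(8/3, 5.4/1.6) = 3.375 servings → $2.53.
pasta + bell pepper with both tight: 2.111 servings and 3.778 servings → $2.90.
pasta + broccoli with both tight: 1.167 servings and 2.833 servings → $3.89.
pasta + hummus with both tight: 1 serving and 2 servings → $1.80.
bell pepper + broccoli: the both-tight solution has a negative serving — not a feasible corner.
bell pepper + hummus: the both-tight solution has a negative serving — not a feasible corner.
broccoli + hummus: the both-tight solution has a negative serving — not a feasible corner.
So the least-cost plan costs $1.20.

$1.20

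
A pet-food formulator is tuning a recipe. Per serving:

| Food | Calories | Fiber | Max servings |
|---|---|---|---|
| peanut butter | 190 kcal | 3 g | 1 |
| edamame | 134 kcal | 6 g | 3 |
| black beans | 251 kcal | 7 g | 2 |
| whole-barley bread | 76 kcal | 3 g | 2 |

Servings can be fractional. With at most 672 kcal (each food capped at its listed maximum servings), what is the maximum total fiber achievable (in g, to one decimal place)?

Fiber per kcal: edamame 0.04478, whole-barley bread 0.03947, black beans 0.02789, peanut butter 0.01579.
Take 3 servings of edamame: uses 402 kcal, +18.0 g fiber (running total 18.0 g).
Take 2 servings of whole-barley bread: uses 152 kcal, +6.0 g fiber (running total 24.0 g).
Take 0.4701 servings of black beans: uses 118 kcal, +3.3 g fiber (running total 27.3 g).
Greedy by best ratio exhausts the calories allowance optimally: 27.3 g.

27.3 g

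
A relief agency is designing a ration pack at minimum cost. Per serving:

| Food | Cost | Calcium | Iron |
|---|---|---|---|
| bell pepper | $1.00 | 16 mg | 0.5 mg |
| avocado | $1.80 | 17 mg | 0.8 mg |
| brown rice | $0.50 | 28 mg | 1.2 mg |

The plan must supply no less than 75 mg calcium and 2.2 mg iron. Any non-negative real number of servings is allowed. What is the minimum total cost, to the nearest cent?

$1.34

The cheapest plan sits at a corner of the feasible region — with two constraints it uses at most two foods.
bell pepper only: max(75/16, 2.2/0.5) = 4.688 servings → $4.69.
avocado only: max(75/17, 2.2/0.8) = 4.412 servings → $7.94.
brown rice only: max(75/28, 2.2/1.2) = 2.679 servings → $1.34.
bell pepper + avocado with both targets exact would need a negative amount; discard.
bell pepper + brown rice with both targets exact would need a negative amount; discard.
avocado + brown rice: the both-tight solution has a negative serving — not a feasible corner.
So the least-cost plan costs $1.34.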